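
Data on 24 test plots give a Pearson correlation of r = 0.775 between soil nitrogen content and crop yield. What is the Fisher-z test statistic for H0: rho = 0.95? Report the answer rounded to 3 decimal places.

-3.662

z_r = atanh(0.775) = 1.032728,  z_0 = atanh(0.95) = 1.831781
SE = 1/√(n−3) = 1/√21 = 0.218218
z = (z_r − z_0)/SE = (1.032728 − 1.831781) / 0.218218 = -0.799053 / 0.218218 = -3.662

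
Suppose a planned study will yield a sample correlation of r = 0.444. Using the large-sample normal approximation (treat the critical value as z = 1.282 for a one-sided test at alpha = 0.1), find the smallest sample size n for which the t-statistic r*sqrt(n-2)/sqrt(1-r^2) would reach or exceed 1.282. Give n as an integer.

9

Need r·√(n−2)/√(1−r²) ≥ 1.282
√(n−2) ≥ 1.282·√(1−0.197136) / 0.444 = 1.282·0.896027 / 0.444 = 2.5872
n−2 ≥ 6.6936  ⇒  n ≥ 8.6936
Smallest integer n = 9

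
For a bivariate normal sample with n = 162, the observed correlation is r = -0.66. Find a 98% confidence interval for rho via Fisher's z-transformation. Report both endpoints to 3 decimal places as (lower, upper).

z_r = atanh(-0.66) = -0.792814;  SE = 1/√(n−3) = 1/√159 = 0.079305
z-limits: -0.792814 ± 2.326·0.079305 = -0.792814 ± 0.184463 = [-0.977277, -0.608351]
ρ-limits: (tanh -0.977277, tanh -0.608351) = (-0.752, -0.543)

(-0.752, -0.543)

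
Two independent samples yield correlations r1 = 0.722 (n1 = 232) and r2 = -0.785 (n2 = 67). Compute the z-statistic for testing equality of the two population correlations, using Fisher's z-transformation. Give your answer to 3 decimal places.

13.933

z1 = atanh(0.722) = 0.911810,  z2 = atanh(-0.785) = -1.058268
SE = √(1/(n1−3) + 1/(n2−3)) = √(1/229 + 1/64) = √(0.0043668 + 0.0156250) = √0.0199918 = 0.141392
z = (z1 − z2)/SE = (0.911810 − (-1.058268)) / 0.141392 = 1.970078 / 0.141392 = 13.933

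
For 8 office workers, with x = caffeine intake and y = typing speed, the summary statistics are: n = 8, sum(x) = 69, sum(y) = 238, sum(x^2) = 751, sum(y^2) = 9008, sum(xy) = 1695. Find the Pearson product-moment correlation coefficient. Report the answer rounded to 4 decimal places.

Numerator: nΣxy − (Σx)(Σy) = 8·1695 − (69)(238) = -2862
Denominator: √[(nΣx²−(Σx)²)(nΣy²−(Σy)²)]
  nΣx²−(Σx)² = 8·751 − 4761 = 1247;  nΣy²−(Σy)² = 8·9008 − 56644 = 15420
  √(1247·15420) = √19228740 = 4385.0587
r = -2862 / 4385.0587 = -0.6527

-0.6527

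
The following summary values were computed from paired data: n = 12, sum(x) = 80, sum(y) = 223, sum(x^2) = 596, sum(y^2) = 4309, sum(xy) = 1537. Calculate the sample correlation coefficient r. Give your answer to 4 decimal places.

0.4951

S_xy = nΣxy − ΣxΣy = 12·1537 − 80·223 = 18444 − 17840 = 604
S_xx = nΣx² − (Σx)² = 12·596 − 80² = 7152 − 6400 = 752
S_yy = nΣy² − (Σy)² = 12·4309 − 223² = 51708 − 49729 = 1979
r = S_xy / √(S_xx·S_yy) = 604 / √(752·1979) = 604 / √1488208 = 604 / 1219.9213 = 0.4951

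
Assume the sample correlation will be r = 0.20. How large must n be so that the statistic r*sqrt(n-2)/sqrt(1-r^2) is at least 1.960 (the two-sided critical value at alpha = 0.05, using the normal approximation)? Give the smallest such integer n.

Need r·√(n−2)/√(1−r²) ≥ 1.960
√(n−2) ≥ 1.960·√(1−0.0400) / 0.20 = 1.960·0.979796 / 0.20 = 9.6020
n−2 ≥ 92.1984  ⇒  n ≥ 94.1984
Smallest integer n = 95

95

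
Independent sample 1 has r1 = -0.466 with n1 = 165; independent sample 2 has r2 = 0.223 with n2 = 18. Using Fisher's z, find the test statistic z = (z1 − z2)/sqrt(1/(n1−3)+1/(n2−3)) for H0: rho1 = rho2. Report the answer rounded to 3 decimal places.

-2.711

Fisher z-transforms: z1 = atanh(-0.466) = -0.504949, z2 = atanh(0.223) = 0.226811; difference d = -0.731760
Var(d) = 1/162 + 1/15 = 0.0061728 + 0.0666667 = 0.0728395
z = d/√Var(d) = -0.731760 / √0.0728395 = -0.731760 / 0.269888 = -2.711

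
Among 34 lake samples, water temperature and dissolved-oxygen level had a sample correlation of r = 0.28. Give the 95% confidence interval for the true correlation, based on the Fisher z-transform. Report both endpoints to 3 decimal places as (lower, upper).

(-0.064, 0.565)

Fisher z: z_r = atanh(r) = ½·ln((1+0.28)/(1−0.28)) = 0.287682
SE(z) = 1/√(n−3) = 1/√31 = 0.179605
95% ⇒ z* = 1.960; margin = 1.960·0.179605 = 0.352026
CI on z-scale: (-0.064344, 0.639708)
Back-transform: tanh(-0.064344) = -0.064255, tanh(0.639708) = 0.564701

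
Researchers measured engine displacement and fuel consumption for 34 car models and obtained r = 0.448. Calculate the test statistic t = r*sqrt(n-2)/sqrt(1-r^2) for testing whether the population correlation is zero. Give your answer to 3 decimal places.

1 − r² = 1 − 0.200704 = 0.799296;  √(1−r²) = 0.894034
√(n−2) = √32 = 5.656854
t = r·√(n−2)/√(1−r²) = 0.448 · 5.656854 / 0.894034 = 2.835

2.835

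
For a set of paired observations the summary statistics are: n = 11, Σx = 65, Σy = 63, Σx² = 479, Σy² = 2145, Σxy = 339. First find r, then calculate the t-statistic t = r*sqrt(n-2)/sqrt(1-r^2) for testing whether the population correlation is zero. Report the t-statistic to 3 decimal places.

Numerator: nΣxy − (Σx)(Σy) = 11·339 − (65)(63) = -366
Denominator: √[(nΣx²−(Σx)²)(nΣy²−(Σy)²)]
  nΣx²−(Σx)² = 11·479 − 4225 = 1044;  nΣy²−(Σy)² = 11·2145 − 3969 = 19626
  √(1044·19626) = √20489544 = 4526.5377
r = -366 / 4526.5377 = -0.0809
t = r·√(n−2)/√(1−r²) = -0.0809·√9 / √(1−0.006545) = -0.242700 / 0.996722 = -0.243

-0.243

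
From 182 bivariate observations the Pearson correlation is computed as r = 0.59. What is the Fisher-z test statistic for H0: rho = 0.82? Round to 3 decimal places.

-6.411

z_r = atanh(0.59) = 0.677666,  z_0 = atanh(0.82) = 1.156817
SE = 1/√(n−3) = 1/√179 = 0.074744
z = (z_r − z_0)/SE = (0.677666 − 1.156817) / 0.074744 = -0.479151 / 0.074744 = -6.411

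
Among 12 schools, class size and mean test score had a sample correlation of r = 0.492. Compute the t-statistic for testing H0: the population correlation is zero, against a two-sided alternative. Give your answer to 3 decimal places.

1.787

1 − r² = 1 − 0.242064 = 0.757936;  √(1−r²) = 0.870595
√(n−2) = √10 = 3.162278
t = r·√(n−2)/√(1−r²) = 0.492 · 3.162278 / 0.870595 = 1.787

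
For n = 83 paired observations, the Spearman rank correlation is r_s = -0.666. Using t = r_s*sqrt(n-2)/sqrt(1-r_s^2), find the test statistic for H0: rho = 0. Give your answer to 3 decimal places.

t = r_s·√(n−2) / √(1−r_s²) with r_s = -0.666, n = 83
  = -0.666·√81 / √(1 − 0.443556)
  = -0.666·9.000000 / 0.745952
  = -5.994000 / 0.745952 = -8.035

-8.035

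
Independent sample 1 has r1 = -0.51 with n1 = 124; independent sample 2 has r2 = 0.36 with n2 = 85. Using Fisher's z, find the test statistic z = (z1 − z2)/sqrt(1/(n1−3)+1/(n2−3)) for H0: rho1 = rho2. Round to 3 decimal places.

Fisher z-transforms: z1 = atanh(-0.51) = -0.562730, z2 = atanh(0.36) = 0.376886; difference d = -0.939616
Var(d) = 1/121 + 1/82 = 0.0082645 + 0.0121951 = 0.0204596
z = d/√Var(d) = -0.939616 / √0.0204596 = -0.939616 / 0.143037 = -6.569

-6.569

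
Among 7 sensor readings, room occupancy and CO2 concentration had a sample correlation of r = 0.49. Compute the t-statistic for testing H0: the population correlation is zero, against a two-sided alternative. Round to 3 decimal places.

t = r·√(n−2) / √(1−r²) with r = 0.49, n = 7
  = 0.49·√5 / √(1 − 0.2401)
  = 0.49·2.236068 / 0.871722
  = 1.095673 / 0.871722 = 1.257

1.257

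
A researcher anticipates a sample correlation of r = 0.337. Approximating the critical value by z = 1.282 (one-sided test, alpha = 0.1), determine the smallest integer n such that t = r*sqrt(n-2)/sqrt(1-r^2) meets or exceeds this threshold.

15

r√(n−2)/√(1−r²) ≥ 1.282  ⇔  n−2 ≥ (1.282)²·(1−r²)/r²
(1−r²)/r² = (1−0.113569)/0.113569 = 7.8052
n ≥ 2 + 1.643524·7.8052 = 2 + 12.8280 = 14.8280
⌈14.8280⌉ = 15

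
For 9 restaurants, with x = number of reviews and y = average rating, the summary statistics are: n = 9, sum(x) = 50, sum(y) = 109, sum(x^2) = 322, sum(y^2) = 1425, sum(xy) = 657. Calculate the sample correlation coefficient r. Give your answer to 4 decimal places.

0.7554

S_xy = nΣxy − ΣxΣy = 9·657 − 50·109 = 5913 − 5450 = 463
S_xx = nΣx² − (Σx)² = 9·322 − 50² = 2898 − 2500 = 398
S_yy = nΣy² − (Σy)² = 9·1425 − 109² = 12825 − 11881 = 944
r = S_xy / √(S_xx·S_yy) = 463 / √(398·944) = 463 / √375712 = 463 / 612.9535 = 0.7554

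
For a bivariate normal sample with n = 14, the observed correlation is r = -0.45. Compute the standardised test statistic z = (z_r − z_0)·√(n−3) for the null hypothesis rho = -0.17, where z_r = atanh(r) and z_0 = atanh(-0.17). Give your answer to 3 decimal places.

Fisher z: atanh(-0.45) = -0.484700, atanh(-0.17) = -0.171667
z = (z_r − z_0)·√(n−3) = (-0.484700 − (-0.171667))·√11 = -0.313033 · 3.316625 = -1.038

-1.038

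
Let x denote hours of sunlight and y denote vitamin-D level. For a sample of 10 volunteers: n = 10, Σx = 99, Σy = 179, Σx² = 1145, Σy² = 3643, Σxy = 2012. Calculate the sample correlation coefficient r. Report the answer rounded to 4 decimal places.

Numerator: nΣxy − (Σx)(Σy) = 10·2012 − (99)(179) = 2399
Denominator: √[(nΣx²−(Σx)²)(nΣy²−(Σy)²)]
  nΣx²−(Σx)² = 10·1145 − 9801 = 1649;  nΣy²−(Σy)² = 10·3643 − 32041 = 4389
  √(1649·4389) = √7237461 = 2690.2530
r = 2399 / 2690.2530 = 0.8917

0.8917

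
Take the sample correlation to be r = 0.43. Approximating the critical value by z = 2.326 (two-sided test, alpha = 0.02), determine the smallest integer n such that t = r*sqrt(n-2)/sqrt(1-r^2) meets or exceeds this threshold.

26

r√(n−2)/√(1−r²) ≥ 2.326  ⇔  n−2 ≥ (2.326)²·(1−r²)/r²
(1−r²)/r² = (1−0.1849)/0.1849 = 4.4083
n ≥ 2 + 5.410276·4.4083 = 2 + 23.8501 = 25.8501
⌈25.8501⌉ = 26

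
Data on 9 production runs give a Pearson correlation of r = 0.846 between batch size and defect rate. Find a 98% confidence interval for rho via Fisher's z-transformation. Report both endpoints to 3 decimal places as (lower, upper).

(0.284, 0.975)

Fisher z: z_r = atanh(r) = ½·ln((1+0.846)/(1−0.846)) = 1.241912
SE(z) = 1/√(n−3) = 1/√6 = 0.408248
98% ⇒ z* = 2.326; margin = 2.326·0.408248 = 0.949585
CI on z-scale: (0.292327, 2.191497)
Back-transform: tanh(0.292327) = 0.284275, tanh(2.191497) = 0.975332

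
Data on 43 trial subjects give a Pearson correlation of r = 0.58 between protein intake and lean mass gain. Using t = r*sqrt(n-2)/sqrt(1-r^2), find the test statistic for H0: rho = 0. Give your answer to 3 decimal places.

1 − r² = 1 − 0.3364 = 0.6636;  √(1−r²) = 0.814616
√(n−2) = √41 = 6.403124
t = r·√(n−2)/√(1−r²) = 0.58 · 6.403124 / 0.814616 = 4.559

4.559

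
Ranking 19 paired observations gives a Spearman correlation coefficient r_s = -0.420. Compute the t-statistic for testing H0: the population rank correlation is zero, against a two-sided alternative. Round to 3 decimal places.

1 − r_s² = 1 − 0.176400 = 0.823600;  √(1−r_s²) = 0.907524
√(n−2) = √17 = 4.123106
t = r_s·√(n−2)/√(1−r_s²) = -0.420 · 4.123106 / 0.907524 = -1.908

-1.908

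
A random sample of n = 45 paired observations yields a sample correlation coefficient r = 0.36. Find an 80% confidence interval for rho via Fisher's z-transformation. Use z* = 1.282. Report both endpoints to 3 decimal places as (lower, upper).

z_r = atanh(0.36) = 0.376886;  SE = 1/√(n−3) = 1/√42 = 0.154303
z-limits: 0.376886 ± 1.282·0.154303 = 0.376886 ± 0.197816 = [0.179070, 0.574702]
ρ-limits: (tanh 0.179070, tanh 0.574702) = (0.177, 0.519)

(0.177, 0.519)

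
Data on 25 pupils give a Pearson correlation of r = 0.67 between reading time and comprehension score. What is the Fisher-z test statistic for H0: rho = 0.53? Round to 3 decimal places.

z_r = atanh(0.67) = 0.810743,  z_0 = atanh(0.53) = 0.590145
SE = 1/√(n−3) = 1/√22 = 0.213201
z = (z_r − z_0)/SE = (0.810743 − 0.590145) / 0.213201 = 0.220598 / 0.213201 = 1.035

1.035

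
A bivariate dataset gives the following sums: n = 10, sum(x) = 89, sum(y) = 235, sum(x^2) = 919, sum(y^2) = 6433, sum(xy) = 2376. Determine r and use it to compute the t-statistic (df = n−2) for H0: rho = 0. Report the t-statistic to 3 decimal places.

4.326

Numerator: nΣxy − (Σx)(Σy) = 10·2376 − (89)(235) = 2845
Denominator: √[(nΣx²−(Σx)²)(nΣy²−(Σy)²)]
  nΣx²−(Σx)² = 10·919 − 7921 = 1269;  nΣy²−(Σy)² = 10·6433 − 55225 = 9105
  √(1269·9105) = √11554245 = 3399.1536
r = 2845 / 3399.1536 = 0.8370
t = r·√(n−2)/√(1−r²) = 0.8370·√8 / √(1−0.700569) = 2.367394 / 0.547203 = 4.326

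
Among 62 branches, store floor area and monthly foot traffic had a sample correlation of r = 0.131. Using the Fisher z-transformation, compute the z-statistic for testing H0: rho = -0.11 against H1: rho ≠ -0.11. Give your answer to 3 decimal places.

z_r = atanh(0.131) = 0.131757,  z_0 = atanh(-0.11) = -0.110447
SE = 1/√(n−3) = 1/√59 = 0.130189
z = (z_r − z_0)/SE = (0.131757 − (-0.110447)) / 0.130189 = 0.242204 / 0.130189 = 1.860

1.860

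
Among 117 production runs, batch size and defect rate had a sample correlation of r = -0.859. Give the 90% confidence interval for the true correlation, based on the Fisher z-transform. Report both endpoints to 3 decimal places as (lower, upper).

(-0.894, -0.813)

z_r = atanh(-0.859) = -1.289517;  SE = 1/√(n−3) = 1/√114 = 0.093659
z-limits: -1.289517 ± 1.645·0.093659 = -1.289517 ± 0.154069 = [-1.443586, -1.135448]
ρ-limits: (tanh -1.443586, tanh -1.135448) = (-0.894, -0.813)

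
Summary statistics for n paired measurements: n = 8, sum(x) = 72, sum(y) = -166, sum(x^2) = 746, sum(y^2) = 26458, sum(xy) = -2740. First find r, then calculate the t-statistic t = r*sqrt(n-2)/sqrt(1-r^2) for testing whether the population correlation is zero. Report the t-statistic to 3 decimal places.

Numerator: nΣxy − (Σx)(Σy) = 8·(-2740) − (72)(-166) = -9968
Denominator: √[(nΣx²−(Σx)²)(nΣy²−(Σy)²)]
  nΣx²−(Σx)² = 8·746 − 5184 = 784;  nΣy²−(Σy)² = 8·26458 − 27556 = 184108
  √(784·184108) = √144340672 = 12014.1863
r = -9968 / 12014.1863 = -0.8297
t = r·√(n−2)/√(1−r²) = -0.8297·√6 / √(1−0.688402) = -2.032342 / 0.558210 = -3.641

-3.641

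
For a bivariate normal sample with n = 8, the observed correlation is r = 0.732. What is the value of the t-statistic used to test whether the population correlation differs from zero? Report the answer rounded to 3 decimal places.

2.632

t = r·√(n−2) / √(1−r²) with r = 0.732, n = 8
  = 0.732·√6 / √(1 − 0.535824)
  = 0.732·2.449490 / 0.681305
  = 1.793027 / 0.681305 = 2.632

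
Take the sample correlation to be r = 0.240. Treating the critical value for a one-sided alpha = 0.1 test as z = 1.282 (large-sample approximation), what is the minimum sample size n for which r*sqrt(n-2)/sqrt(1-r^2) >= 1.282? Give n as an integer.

29

r√(n−2)/√(1−r²) ≥ 1.282  ⇔  n−2 ≥ (1.282)²·(1−r²)/r²
(1−r²)/r² = (1−0.057600)/0.057600 = 16.3611
n ≥ 2 + 1.643524·16.3611 = 2 + 26.8899 = 28.8899
⌈28.8899⌉ = 29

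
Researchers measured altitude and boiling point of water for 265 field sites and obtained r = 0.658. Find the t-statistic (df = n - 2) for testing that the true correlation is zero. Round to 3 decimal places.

1 − r² = 1 − 0.432964 = 0.567036;  √(1−r²) = 0.753018
√(n−2) = √263 = 16.217275
t = r·√(n−2)/√(1−r²) = 0.658 · 16.217275 / 0.753018 = 14.171

14.171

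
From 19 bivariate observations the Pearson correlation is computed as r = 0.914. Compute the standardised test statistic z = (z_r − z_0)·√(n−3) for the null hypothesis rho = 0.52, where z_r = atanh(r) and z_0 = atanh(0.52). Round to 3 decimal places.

z_r = atanh(0.914) = 1.551302,  z_0 = atanh(0.52) = 0.576340
SE = 1/√(n−3) = 1/√16 = 0.250000
z = (z_r − z_0)/SE = (1.551302 − 0.576340) / 0.250000 = 0.974962 / 0.250000 = 3.900

3.900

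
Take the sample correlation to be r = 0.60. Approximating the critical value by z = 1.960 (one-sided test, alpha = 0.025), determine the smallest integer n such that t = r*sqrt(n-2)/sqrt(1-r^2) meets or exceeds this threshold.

9

r√(n−2)/√(1−r²) ≥ 1.960  ⇔  n−2 ≥ (1.960)²·(1−r²)/r²
(1−r²)/r² = (1−0.3600)/0.3600 = 1.7778
n ≥ 2 + 3.8416·1.7778 = 2 + 6.8296 = 8.8296
⌈8.8296⌉ = 9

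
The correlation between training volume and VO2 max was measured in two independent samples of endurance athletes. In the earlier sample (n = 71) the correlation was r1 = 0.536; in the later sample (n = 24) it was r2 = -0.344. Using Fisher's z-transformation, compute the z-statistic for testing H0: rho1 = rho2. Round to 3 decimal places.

3.834

Fisher z-transforms: z1 = atanh(0.536) = 0.598526, z2 = atanh(-0.344) = -0.358622; difference d = 0.957148
Var(d) = 1/68 + 1/21 = 0.0147059 + 0.0476190 = 0.0623249
z = d/√Var(d) = 0.957148 / √0.0623249 = 0.957148 / 0.249650 = 3.834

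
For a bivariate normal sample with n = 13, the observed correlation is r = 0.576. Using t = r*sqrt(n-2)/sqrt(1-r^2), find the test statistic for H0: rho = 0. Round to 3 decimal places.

2.337

t = r·√(n−2) / √(1−r²) with r = 0.576, n = 13
  = 0.576·√11 / √(1 − 0.331776)
  = 0.576·3.316625 / 0.817450
  = 1.910376 / 0.817450 = 2.337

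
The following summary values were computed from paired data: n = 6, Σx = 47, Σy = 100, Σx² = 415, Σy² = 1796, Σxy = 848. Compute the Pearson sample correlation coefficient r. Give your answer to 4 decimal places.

0.8309

Numerator: nΣxy − (Σx)(Σy) = 6·848 − (47)(100) = 388
Denominator: √[(nΣx²−(Σx)²)(nΣy²−(Σy)²)]
  nΣx²−(Σx)² = 6·415 − 2209 = 281;  nΣy²−(Σy)² = 6·1796 − 10000 = 776
  √(281·776) = √218056 = 466.9647
r = 388 / 466.9647 = 0.8309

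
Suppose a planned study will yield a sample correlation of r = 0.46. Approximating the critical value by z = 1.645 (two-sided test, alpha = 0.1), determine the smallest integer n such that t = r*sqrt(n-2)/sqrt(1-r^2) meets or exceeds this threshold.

Need r·√(n−2)/√(1−r²) ≥ 1.645
√(n−2) ≥ 1.645·√(1−0.2116) / 0.46 = 1.645·0.887919 / 0.46 = 3.1753
n−2 ≥ 10.0825  ⇒  n ≥ 12.0825
Smallest integer n = 13

13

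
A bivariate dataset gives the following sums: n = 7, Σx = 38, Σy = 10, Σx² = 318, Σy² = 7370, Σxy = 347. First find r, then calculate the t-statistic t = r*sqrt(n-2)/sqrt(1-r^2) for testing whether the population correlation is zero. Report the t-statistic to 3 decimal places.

Numerator: nΣxy − (Σx)(Σy) = 7·347 − (38)(10) = 2049
Denominator: √[(nΣx²−(Σx)²)(nΣy²−(Σy)²)]
  nΣx²−(Σx)² = 7·318 − 1444 = 782;  nΣy²−(Σy)² = 7·7370 − 100 = 51490
  √(782·51490) = √40265180 = 6345.4850
r = 2049 / 6345.4850 = 0.3229
t = r·√(n−2)/√(1−r²) = 0.3229·√5 / √(1−0.104264) = 0.722026 / 0.946433 = 0.763

0.763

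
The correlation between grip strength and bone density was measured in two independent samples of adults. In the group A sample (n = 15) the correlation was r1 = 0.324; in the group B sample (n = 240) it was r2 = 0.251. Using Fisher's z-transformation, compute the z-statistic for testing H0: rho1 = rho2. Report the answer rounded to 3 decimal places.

0.269

z1 = atanh(0.324) = 0.336110,  z2 = atanh(0.251) = 0.256480
SE = √(1/(n1−3) + 1/(n2−3)) = √(1/12 + 1/237) = √(0.0833333 + 0.0042194) = √0.0875527 = 0.295893
z = (z1 − z2)/SE = (0.336110 − 0.256480) / 0.295893 = 0.079630 / 0.295893 = 0.269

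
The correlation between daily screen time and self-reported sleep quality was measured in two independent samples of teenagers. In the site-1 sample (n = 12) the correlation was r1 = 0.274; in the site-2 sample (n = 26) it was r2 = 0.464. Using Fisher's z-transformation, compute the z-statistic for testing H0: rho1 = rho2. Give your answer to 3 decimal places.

Fisher z-transforms: z1 = atanh(0.274) = 0.281183, z2 = atanh(0.464) = 0.502397; difference d = -0.221214
Var(d) = 1/9 + 1/23 = 0.1111111 + 0.0434783 = 0.1545894
z = d/√Var(d) = -0.221214 / √0.1545894 = -0.221214 / 0.393179 = -0.563

-0.563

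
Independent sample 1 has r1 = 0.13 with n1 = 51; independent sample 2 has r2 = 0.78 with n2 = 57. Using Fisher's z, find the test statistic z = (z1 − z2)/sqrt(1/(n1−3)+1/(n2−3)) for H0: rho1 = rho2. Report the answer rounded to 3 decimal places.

-4.611

z1 = atanh(0.13) = 0.130740,  z2 = atanh(0.78) = 1.045371
SE = √(1/(n1−3) + 1/(n2−3)) = √(1/48 + 1/54) = √(0.0208333 + 0.0185185) = √0.0393518 = 0.198373
z = (z1 − z2)/SE = (0.130740 − 1.045371) / 0.198373 = -0.914631 / 0.198373 = -4.611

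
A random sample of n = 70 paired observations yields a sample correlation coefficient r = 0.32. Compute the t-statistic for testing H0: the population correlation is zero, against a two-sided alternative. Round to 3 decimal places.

1 − r² = 1 − 0.1024 = 0.8976;  √(1−r²) = 0.947418
√(n−2) = √68 = 8.246211
t = r·√(n−2)/√(1−r²) = 0.32 · 8.246211 / 0.947418 = 2.785

2.785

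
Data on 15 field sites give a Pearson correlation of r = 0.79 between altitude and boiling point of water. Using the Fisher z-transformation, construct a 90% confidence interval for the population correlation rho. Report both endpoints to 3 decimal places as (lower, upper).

z_r = atanh(0.79) = 1.071432;  SE = 1/√(n−3) = 1/√12 = 0.288675
z-limits: 1.071432 ± 1.645·0.288675 = 1.071432 ± 0.474870 = [0.596562, 1.546302]
ρ-limits: (tanh 0.596562, tanh 1.546302) = (0.535, 0.913)

(0.535, 0.913)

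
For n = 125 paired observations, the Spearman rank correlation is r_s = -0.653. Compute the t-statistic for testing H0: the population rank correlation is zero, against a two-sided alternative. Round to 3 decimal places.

1 − r_s² = 1 − 0.426409 = 0.573591;  √(1−r_s²) = 0.757358
√(n−2) = √123 = 11.090537
t = r_s·√(n−2)/√(1−r_s²) = -0.653 · 11.090537 / 0.757358 = -9.562

-9.562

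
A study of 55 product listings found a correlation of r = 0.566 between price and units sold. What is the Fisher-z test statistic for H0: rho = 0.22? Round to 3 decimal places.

Fisher z: atanh(0.566) = 0.641618, atanh(0.22) = 0.223656
z = (z_r − z_0)·√(n−3) = (0.641618 − 0.223656)·√52 = 0.417962 · 7.211103 = 3.014

3.014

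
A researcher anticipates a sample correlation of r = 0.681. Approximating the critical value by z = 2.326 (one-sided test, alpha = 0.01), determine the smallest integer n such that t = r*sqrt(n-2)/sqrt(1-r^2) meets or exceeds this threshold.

9

r√(n−2)/√(1−r²) ≥ 2.326  ⇔  n−2 ≥ (2.326)²·(1−r²)/r²
(1−r²)/r² = (1−0.463761)/0.463761 = 1.1563
n ≥ 2 + 5.410276·1.1563 = 2 + 6.2559 = 8.2559
⌈8.2559⌉ = 9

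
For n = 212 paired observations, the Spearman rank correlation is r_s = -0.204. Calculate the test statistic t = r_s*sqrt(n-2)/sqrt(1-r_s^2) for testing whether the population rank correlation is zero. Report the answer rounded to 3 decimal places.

-3.020

t = r_s·√(n−2) / √(1−r_s²) with r_s = -0.204, n = 212
  = -0.204·√210 / √(1 − 0.041616)
  = -0.204·14.491377 / 0.978971
  = -2.956241 / 0.978971 = -3.020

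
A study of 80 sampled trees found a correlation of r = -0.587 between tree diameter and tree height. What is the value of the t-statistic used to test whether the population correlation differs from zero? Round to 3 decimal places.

-6.404

t = r·√(n−2) / √(1−r²) with r = -0.587, n = 80
  = -0.587·√78 / √(1 − 0.344569)
  = -0.587·8.831761 / 0.809587
  = -5.184244 / 0.809587 = -6.404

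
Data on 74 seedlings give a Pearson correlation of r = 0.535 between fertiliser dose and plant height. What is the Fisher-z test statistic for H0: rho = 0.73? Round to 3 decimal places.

z_r = atanh(0.535) = 0.597124,  z_0 = atanh(0.73) = 0.928727
SE = 1/√(n−3) = 1/√71 = 0.118678
z = (z_r − z_0)/SE = (0.597124 − 0.928727) / 0.118678 = -0.331603 / 0.118678 = -2.794

-2.794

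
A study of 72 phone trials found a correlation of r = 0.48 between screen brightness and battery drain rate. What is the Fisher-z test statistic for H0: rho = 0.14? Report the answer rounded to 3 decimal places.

3.174

Fisher z: atanh(0.48) = 0.522984, atanh(0.14) = 0.140926
z = (z_r − z_0)·√(n−3) = (0.522984 − 0.140926)·√69 = 0.382058 · 8.306624 = 3.174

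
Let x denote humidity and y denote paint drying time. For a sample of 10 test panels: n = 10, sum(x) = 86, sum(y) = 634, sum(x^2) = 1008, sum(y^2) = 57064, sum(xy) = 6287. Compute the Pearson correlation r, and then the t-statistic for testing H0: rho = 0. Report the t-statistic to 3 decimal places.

1.206

S_xy = nΣxy − ΣxΣy = 10·6287 − 86·634 = 62870 − 54524 = 8346
S_xx = nΣx² − (Σx)² = 10·1008 − 86² = 10080 − 7396 = 2684
S_yy = nΣy² − (Σy)² = 10·57064 − 634² = 570640 − 401956 = 168684
r = S_xy / √(S_xx·S_yy) = 8346 / √(2684·168684) = 8346 / √452747856 = 8346 / 21277.8725 = 0.3922
t = r·√(n−2)/√(1−r²) = 0.3922·√8 / √(1−0.153821) = 1.109309 / 0.919880 = 1.206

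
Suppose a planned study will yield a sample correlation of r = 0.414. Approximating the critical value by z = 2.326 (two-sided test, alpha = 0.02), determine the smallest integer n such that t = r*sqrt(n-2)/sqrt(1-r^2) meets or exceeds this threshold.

Need r·√(n−2)/√(1−r²) ≥ 2.326
√(n−2) ≥ 2.326·√(1−0.171396) / 0.414 = 2.326·0.910277 / 0.414 = 5.1143
n−2 ≥ 26.1561  ⇒  n ≥ 28.1561
Smallest integer n = 29

29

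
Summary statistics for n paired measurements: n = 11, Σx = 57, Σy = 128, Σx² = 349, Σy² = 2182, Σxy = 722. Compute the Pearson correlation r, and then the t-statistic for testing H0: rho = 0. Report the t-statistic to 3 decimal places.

0.960

Numerator: nΣxy − (Σx)(Σy) = 11·722 − (57)(128) = 646
Denominator: √[(nΣx²−(Σx)²)(nΣy²−(Σy)²)]
  nΣx²−(Σx)² = 11·349 − 3249 = 590;  nΣy²−(Σy)² = 11·2182 − 16384 = 7618
  √(590·7618) = √4494620 = 2120.0519
r = 646 / 2120.0519 = 0.3047
t = r·√(n−2)/√(1−r²) = 0.3047·√9 / √(1−0.092842) = 0.914100 / 0.952448 = 0.960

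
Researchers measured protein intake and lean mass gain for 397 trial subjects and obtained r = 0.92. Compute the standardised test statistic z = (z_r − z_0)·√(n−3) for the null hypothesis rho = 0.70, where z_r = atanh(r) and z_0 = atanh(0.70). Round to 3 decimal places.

Fisher z: atanh(0.92) = 1.589027, atanh(0.70) = 0.867301
z = (z_r − z_0)·√(n−3) = (1.589027 − 0.867301)·√394 = 0.721726 · 19.849433 = 14.326

14.326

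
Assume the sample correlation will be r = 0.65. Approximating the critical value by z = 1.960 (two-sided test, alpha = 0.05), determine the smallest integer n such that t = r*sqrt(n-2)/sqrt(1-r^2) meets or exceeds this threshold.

r√(n−2)/√(1−r²) ≥ 1.960  ⇔  n−2 ≥ (1.960)²·(1−r²)/r²
(1−r²)/r² = (1−0.4225)/0.4225 = 1.3669
n ≥ 2 + 3.8416·1.3669 = 2 + 5.2511 = 7.2511
⌈7.2511⌉ = 8

8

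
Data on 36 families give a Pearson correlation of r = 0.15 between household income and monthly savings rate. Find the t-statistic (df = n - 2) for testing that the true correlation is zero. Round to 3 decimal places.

1 − r² = 1 − 0.0225 = 0.9775;  √(1−r²) = 0.988686
√(n−2) = √34 = 5.830952
t = r·√(n−2)/√(1−r²) = 0.15 · 5.830952 / 0.988686 = 0.885

0.885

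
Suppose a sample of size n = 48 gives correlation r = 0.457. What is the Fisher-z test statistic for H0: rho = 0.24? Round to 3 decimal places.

Fisher z: atanh(0.457) = 0.493513, atanh(0.24) = 0.244774
z = (z_r − z_0)·√(n−3) = (0.493513 − 0.244774)·√45 = 0.248739 · 6.708204 = 1.669

1.669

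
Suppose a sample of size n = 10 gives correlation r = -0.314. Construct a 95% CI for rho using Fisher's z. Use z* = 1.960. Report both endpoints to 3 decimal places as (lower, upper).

Fisher z: z_r = atanh(r) = ½·ln((1+(-0.314))/(1−(-0.314))) = -0.324977
SE(z) = 1/√(n−3) = 1/√7 = 0.377964
95% ⇒ z* = 1.960; margin = 1.960·0.377964 = 0.740809
CI on z-scale: (-1.065786, 0.415832)
Back-transform: tanh(-1.065786) = -0.787868, tanh(0.415832) = 0.393413

(-0.788, 0.393)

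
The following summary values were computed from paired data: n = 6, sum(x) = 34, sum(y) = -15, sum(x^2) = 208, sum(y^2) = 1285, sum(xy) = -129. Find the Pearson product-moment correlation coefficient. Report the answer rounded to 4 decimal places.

S_xy = nΣxy − ΣxΣy = 6·(-129) − 34·(-15) = -774 − (-510) = -264
S_xx = nΣx² − (Σx)² = 6·208 − 34² = 1248 − 1156 = 92
S_yy = nΣy² − (Σy)² = 6·1285 − (-15)² = 7710 − 225 = 7485
r = S_xy / √(S_xx·S_yy) = -264 / √(92·7485) = -264 / √688620 = -264 / 829.8313 = -0.3181

-0.3181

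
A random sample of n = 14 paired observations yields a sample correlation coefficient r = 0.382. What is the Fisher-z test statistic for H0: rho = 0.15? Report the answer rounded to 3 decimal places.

z_r = atanh(0.382) = 0.402399,  z_0 = atanh(0.15) = 0.151140
SE = 1/√(n−3) = 1/√11 = 0.301511
z = (z_r − z_0)/SE = (0.402399 − 0.151140) / 0.301511 = 0.251259 / 0.301511 = 0.833

0.833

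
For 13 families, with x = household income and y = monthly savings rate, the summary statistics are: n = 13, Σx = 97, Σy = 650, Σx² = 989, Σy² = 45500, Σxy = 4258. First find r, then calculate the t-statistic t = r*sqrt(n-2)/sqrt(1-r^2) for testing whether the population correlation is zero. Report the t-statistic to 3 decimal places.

-1.116

S_xy = nΣxy − ΣxΣy = 13·4258 − 97·650 = 55354 − 63050 = -7696
S_xx = nΣx² − (Σx)² = 13·989 − 97² = 12857 − 9409 = 3448
S_yy = nΣy² − (Σy)² = 13·45500 − 650² = 591500 − 422500 = 169000
r = S_xy / √(S_xx·S_yy) = -7696 / √(3448·169000) = -7696 / √582712000 = -7696 / 24139.4283 = -0.3188
t = r·√(n−2)/√(1−r²) = -0.3188·√11 / √(1−0.101633) = -1.057340 / 0.947822 = -1.116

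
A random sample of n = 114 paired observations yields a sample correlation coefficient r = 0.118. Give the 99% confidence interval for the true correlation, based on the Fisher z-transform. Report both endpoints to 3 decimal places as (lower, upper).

z_r = atanh(0.118) = 0.118552;  SE = 1/√(n−3) = 1/√111 = 0.094916
z-limits: 0.118552 ± 2.576·0.094916 = 0.118552 ± 0.244504 = [-0.125952, 0.363056]
ρ-limits: (tanh -0.125952, tanh 0.363056) = (-0.125, 0.348)

(-0.125, 0.348)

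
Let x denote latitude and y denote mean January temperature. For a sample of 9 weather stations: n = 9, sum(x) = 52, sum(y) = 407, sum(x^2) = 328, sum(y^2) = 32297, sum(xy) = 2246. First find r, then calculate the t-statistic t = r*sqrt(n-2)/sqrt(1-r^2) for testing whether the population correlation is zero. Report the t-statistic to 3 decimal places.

-0.458

S_xy = nΣxy − ΣxΣy = 9·2246 − 52·407 = 20214 − 21164 = -950
S_xx = nΣx² − (Σx)² = 9·328 − 52² = 2952 − 2704 = 248
S_yy = nΣy² − (Σy)² = 9·32297 − 407² = 290673 − 165649 = 125024
r = S_xy / √(S_xx·S_yy) = -950 / √(248·125024) = -950 / √31005952 = -950 / 5568.2988 = -0.1706
t = r·√(n−2)/√(1−r²) = -0.1706·√7 / √(1−0.029104) = -0.451365 / 0.985341 = -0.458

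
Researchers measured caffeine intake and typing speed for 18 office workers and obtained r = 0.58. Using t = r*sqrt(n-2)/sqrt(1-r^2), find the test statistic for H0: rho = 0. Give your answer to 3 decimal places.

1 − r² = 1 − 0.3364 = 0.6636;  √(1−r²) = 0.814616
√(n−2) = √16 = 4.000000
t = r·√(n−2)/√(1−r²) = 0.58 · 4.000000 / 0.814616 = 2.848

2.848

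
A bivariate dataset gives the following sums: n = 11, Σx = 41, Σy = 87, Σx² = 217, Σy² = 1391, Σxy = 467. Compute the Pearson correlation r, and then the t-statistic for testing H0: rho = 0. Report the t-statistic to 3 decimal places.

Numerator: nΣxy − (Σx)(Σy) = 11·467 − (41)(87) = 1570
Denominator: √[(nΣx²−(Σx)²)(nΣy²−(Σy)²)]
  nΣx²−(Σx)² = 11·217 − 1681 = 706;  nΣy²−(Σy)² = 11·1391 − 7569 = 7732
  √(706·7732) = √5458792 = 2336.4058
r = 1570 / 2336.4058 = 0.6720
t = r·√(n−2)/√(1−r²) = 0.6720·√9 / √(1−0.451584) = 2.016000 / 0.740551 = 2.722

2.722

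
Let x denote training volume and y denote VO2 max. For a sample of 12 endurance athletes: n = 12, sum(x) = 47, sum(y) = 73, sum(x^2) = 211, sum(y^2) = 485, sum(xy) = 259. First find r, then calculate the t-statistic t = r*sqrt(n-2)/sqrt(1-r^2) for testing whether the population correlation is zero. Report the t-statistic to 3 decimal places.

Numerator: nΣxy − (Σx)(Σy) = 12·259 − (47)(73) = -323
Denominator: √[(nΣx²−(Σx)²)(nΣy²−(Σy)²)]
  nΣx²−(Σx)² = 12·211 − 2209 = 323;  nΣy²−(Σy)² = 12·485 − 5329 = 491
  √(323·491) = √158593 = 398.2374
r = -323 / 398.2374 = -0.8111
t = r·√(n−2)/√(1−r²) = -0.8111·√10 / √(1−0.657883) = -2.564923 / 0.584908 = -4.385

-4.385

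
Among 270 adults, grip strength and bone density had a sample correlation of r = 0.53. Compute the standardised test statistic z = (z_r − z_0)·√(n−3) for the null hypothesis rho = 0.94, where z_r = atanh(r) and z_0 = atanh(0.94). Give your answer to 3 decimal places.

-18.757

Fisher z: atanh(0.53) = 0.590145, atanh(0.94) = 1.738049
z = (z_r − z_0)·√(n−3) = (0.590145 − 1.738049)·√267 = -1.147904 · 16.340135 = -18.757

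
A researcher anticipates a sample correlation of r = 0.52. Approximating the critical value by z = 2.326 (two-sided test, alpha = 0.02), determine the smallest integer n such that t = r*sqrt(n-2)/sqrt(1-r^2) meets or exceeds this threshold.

17

Need r·√(n−2)/√(1−r²) ≥ 2.326
√(n−2) ≥ 2.326·√(1−0.2704) / 0.52 = 2.326·0.854166 / 0.52 = 3.8208
n−2 ≥ 14.5985  ⇒  n ≥ 16.5985
Smallest integer n = 17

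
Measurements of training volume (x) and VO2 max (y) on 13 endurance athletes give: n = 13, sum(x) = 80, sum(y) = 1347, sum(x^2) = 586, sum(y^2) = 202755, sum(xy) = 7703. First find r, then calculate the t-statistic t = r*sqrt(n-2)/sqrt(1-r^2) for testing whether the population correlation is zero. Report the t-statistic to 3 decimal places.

S_xy = nΣxy − ΣxΣy = 13·7703 − 80·1347 = 100139 − 107760 = -7621
S_xx = nΣx² − (Σx)² = 13·586 − 80² = 7618 − 6400 = 1218
S_yy = nΣy² − (Σy)² = 13·202755 − 1347² = 2635815 − 1814409 = 821406
r = S_xy / √(S_xx·S_yy) = -7621 / √(1218·821406) = -7621 / √1000472508 = -7621 / 31630.2467 = -0.2409
t = r·√(n−2)/√(1−r²) = -0.2409·√11 / √(1−0.058033) = -0.798975 / 0.970550 = -0.823

-0.823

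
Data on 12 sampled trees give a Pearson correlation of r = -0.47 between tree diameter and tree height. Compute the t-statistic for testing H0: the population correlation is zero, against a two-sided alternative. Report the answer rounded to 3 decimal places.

1 − r² = 1 − 0.2209 = 0.7791;  √(1−r²) = 0.882666
√(n−2) = √10 = 3.162278
t = r·√(n−2)/√(1−r²) = -0.47 · 3.162278 / 0.882666 = -1.684

-1.684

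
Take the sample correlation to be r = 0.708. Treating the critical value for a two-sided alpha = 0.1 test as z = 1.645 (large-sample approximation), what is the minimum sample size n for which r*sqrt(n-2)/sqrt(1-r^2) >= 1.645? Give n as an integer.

5

Need r·√(n−2)/√(1−r²) ≥ 1.645
√(n−2) ≥ 1.645·√(1−0.501264) / 0.708 = 1.645·0.706212 / 0.708 = 1.6408
n−2 ≥ 2.6922  ⇒  n ≥ 4.6922
Smallest integer n = 5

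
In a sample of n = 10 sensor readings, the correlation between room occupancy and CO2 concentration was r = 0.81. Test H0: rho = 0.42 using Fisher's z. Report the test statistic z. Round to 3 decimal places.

Fisher z: atanh(0.81) = 1.127029, atanh(0.42) = 0.447692
z = (z_r − z_0)·√(n−3) = (1.127029 − 0.447692)·√7 = 0.679337 · 2.645751 = 1.797

1.797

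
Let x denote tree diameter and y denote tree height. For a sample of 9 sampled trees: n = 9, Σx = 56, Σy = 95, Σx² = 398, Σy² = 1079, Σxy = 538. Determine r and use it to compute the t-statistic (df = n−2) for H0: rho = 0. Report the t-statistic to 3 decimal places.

-4.544

S_xy = nΣxy − ΣxΣy = 9·538 − 56·95 = 4842 − 5320 = -478
S_xx = nΣx² − (Σx)² = 9·398 − 56² = 3582 − 3136 = 446
S_yy = nΣy² − (Σy)² = 9·1079 − 95² = 9711 − 9025 = 686
r = S_xy / √(S_xx·S_yy) = -478 / √(446·686) = -478 / √305956 = -478 / 553.1329 = -0.8642
t = r·√(n−2)/√(1−r²) = -0.8642·√7 / √(1−0.746842) = -2.286458 / 0.503148 = -4.544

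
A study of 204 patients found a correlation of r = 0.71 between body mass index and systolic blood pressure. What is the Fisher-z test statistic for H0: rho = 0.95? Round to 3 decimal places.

z_r = atanh(0.71) = 0.887184,  z_0 = atanh(0.95) = 1.831781
SE = 1/√(n−3) = 1/√201 = 0.070535
z = (z_r − z_0)/SE = (0.887184 − 1.831781) / 0.070535 = -0.944597 / 0.070535 = -13.392

-13.392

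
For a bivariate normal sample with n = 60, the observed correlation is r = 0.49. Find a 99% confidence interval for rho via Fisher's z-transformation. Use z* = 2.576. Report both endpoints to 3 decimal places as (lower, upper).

Fisher z: z_r = atanh(r) = ½·ln((1+0.49)/(1−0.49)) = 0.536060
SE(z) = 1/√(n−3) = 1/√57 = 0.132453
99% ⇒ z* = 2.576; margin = 2.576·0.132453 = 0.341199
CI on z-scale: (0.194861, 0.877259)
Back-transform: tanh(0.194861) = 0.192432, tanh(0.877259) = 0.705043

(0.192, 0.705)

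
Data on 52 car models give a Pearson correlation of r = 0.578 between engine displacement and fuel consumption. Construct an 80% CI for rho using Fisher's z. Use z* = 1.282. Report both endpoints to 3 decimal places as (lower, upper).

Fisher z: z_r = atanh(r) = ½·ln((1+0.578)/(1−0.578)) = 0.659454
SE(z) = 1/√(n−3) = 1/√49 = 0.142857
80% ⇒ z* = 1.282; margin = 1.282·0.142857 = 0.183143
CI on z-scale: (0.476311, 0.842597)
Back-transform: tanh(0.476311) = 0.443284, tanh(0.842597) = 0.687182

(0.443, 0.687)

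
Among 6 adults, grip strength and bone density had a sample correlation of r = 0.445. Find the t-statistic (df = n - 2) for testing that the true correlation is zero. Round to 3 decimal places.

1 − r² = 1 − 0.198025 = 0.801975;  √(1−r²) = 0.895531
√(n−2) = √4 = 2.000000
t = r·√(n−2)/√(1−r²) = 0.445 · 2.000000 / 0.895531 = 0.994

0.994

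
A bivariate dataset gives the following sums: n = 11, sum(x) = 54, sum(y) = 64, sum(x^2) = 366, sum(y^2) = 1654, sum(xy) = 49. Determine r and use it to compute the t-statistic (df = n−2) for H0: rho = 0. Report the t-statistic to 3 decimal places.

-3.275

S_xy = nΣxy − ΣxΣy = 11·49 − 54·64 = 539 − 3456 = -2917
S_xx = nΣx² − (Σx)² = 11·366 − 54² = 4026 − 2916 = 1110
S_yy = nΣy² − (Σy)² = 11·1654 − 64² = 18194 − 4096 = 14098
r = S_xy / √(S_xx·S_yy) = -2917 / √(1110·14098) = -2917 / √15648780 = -2917 / 3955.8539 = -0.7374
t = r·√(n−2)/√(1−r²) = -0.7374·√9 / √(1−0.543759) = -2.212200 / 0.675456 = -3.275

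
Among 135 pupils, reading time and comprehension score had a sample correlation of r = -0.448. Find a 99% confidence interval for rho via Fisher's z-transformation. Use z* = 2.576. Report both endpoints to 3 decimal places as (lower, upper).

Fisher z: z_r = atanh(r) = ½·ln((1+(-0.448))/(1−(-0.448))) = -0.482195
SE(z) = 1/√(n−3) = 1/√132 = 0.087039
99% ⇒ z* = 2.576; margin = 2.576·0.087039 = 0.224212
CI on z-scale: (-0.706407, -0.257983)
Back-transform: tanh(-0.706407) = -0.608419, tanh(-0.257983) = -0.252408

(-0.608, -0.252)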